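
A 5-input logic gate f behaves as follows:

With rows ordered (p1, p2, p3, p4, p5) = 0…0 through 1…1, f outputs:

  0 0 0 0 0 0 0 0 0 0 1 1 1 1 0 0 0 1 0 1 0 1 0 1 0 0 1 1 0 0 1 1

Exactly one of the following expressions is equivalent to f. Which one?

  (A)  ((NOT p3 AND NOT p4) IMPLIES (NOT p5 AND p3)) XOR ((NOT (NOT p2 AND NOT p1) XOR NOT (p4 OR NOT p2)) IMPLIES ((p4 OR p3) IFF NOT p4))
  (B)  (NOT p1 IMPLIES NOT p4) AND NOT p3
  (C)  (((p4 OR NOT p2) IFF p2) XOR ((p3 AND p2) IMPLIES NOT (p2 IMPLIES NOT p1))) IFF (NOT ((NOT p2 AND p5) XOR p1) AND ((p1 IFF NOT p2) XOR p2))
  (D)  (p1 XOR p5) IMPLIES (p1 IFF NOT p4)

C

(A): at (0,0,0,0,0) it gives 1, but f = 0 — eliminated.
(B): at (0,0,0,0,0) it gives 1, but f = 0 — eliminated.
(D): at (0,0,0,0,0) it gives 1, but f = 0 — eliminated.
Only (C) survives; checking it on all 32 rows confirms it matches f.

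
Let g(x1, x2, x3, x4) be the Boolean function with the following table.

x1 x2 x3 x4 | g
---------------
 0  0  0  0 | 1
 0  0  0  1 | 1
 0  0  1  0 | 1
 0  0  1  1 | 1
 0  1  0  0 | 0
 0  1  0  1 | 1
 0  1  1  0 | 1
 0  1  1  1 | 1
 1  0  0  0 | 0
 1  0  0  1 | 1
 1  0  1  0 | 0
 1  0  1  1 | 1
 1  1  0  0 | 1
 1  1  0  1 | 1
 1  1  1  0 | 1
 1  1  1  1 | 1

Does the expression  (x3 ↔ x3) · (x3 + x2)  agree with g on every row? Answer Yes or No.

No

Evaluate (x3 ↔ x3) · (x3 + x2) on each row and compare to g:
  x1=0, x2=0, x3=0, x4=0: formula gives 0, but g = 1 ✗
A single disagreement suffices: at (0,0,0,0) they differ, so the formula does not compute g.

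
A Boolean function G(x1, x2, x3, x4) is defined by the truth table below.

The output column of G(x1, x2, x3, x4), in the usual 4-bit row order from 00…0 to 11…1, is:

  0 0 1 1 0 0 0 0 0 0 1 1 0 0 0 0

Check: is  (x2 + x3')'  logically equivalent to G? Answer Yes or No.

Check the formula against G row by row:
  x1=0, x2=0, x3=0, x4=0: formula gives 0, G = 0 ✓
  x1=0, x2=0, x3=0, x4=1: formula gives 0, G = 0 ✓
  x1=0, x2=0, x3=1, x4=0: formula gives 1, G = 1 ✓
  x1=0, x2=0, x3=1, x4=1: formula gives 1, G = 1 ✓
  …and likewise for the remaining 12 rows.
No disagreement on any input; they are logically equivalent.

Yes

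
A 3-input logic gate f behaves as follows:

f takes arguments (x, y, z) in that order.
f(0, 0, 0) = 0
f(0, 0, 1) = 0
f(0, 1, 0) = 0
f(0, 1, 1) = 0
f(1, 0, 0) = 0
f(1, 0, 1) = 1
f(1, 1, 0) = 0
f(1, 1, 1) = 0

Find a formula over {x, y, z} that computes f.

Only row (1,0,1) gives 1. That row's minterm x·¬y·z is f directly.

f(x, y, z) = (x and not y) and z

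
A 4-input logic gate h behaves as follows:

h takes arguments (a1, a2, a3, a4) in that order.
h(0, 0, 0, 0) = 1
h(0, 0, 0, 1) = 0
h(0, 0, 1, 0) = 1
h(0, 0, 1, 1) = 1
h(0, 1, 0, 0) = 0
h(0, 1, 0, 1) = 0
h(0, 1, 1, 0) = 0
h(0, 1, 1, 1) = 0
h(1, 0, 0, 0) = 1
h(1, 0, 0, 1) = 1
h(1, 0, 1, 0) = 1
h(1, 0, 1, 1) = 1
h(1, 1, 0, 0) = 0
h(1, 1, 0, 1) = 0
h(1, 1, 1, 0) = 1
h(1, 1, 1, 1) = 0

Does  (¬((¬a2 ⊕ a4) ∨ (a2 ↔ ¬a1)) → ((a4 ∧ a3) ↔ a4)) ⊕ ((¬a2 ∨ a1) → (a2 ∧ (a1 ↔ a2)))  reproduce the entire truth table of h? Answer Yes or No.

Check the formula against h row by row:
  a1=0, a2=0, a3=0, a4=0: formula gives 1, h = 1 ✓
  a1=0, a2=0, a3=0, a4=1: formula gives 0, h = 0 ✓
  a1=0, a2=0, a3=1, a4=0: formula gives 1, h = 1 ✓
  a1=0, a2=0, a3=1, a4=1: formula gives 1, h = 1 ✓
  …
  a1=1, a2=1, a3=1, a4=0: formula gives 0, but h = 1 ✗
Row (1,1,1,0) is a counterexample, so the formula is not equivalent to h.

No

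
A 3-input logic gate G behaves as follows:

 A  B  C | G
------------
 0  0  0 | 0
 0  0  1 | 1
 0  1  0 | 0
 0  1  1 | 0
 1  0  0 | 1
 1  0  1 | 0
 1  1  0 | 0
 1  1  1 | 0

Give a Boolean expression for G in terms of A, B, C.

G=1 on 2 inputs: (0,0,1), (1,0,0). Reading each as a conjunction of literals (¬A·¬B·C, A·¬B·¬C) and taking the OR gives the canonical DNF.

G(A, B, C) = ((not A and not B) and C) or ((A and not B) and not C)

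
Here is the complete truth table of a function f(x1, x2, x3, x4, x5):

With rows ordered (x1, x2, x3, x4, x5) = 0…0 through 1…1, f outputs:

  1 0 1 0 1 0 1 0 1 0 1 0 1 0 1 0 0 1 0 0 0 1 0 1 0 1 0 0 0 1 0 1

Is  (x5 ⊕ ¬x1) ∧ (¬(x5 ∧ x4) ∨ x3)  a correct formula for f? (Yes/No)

Evaluate (x5 ⊕ ¬x1) ∧ (¬(x5 ∧ x4) ∨ x3) on each row and compare to f:
  x1=0, x2=0, x3=0, x4=0, x5=0: formula gives 1, f = 1 ✓
  x1=0, x2=0, x3=0, x4=0, x5=1: formula gives 0, f = 0 ✓
  x1=0, x2=0, x3=0, x4=1, x5=0: formula gives 1, f = 1 ✓
  x1=0, x2=0, x3=0, x4=1, x5=1: formula gives 0, f = 0 ✓
  … (the remaining 28 rows also agree.)
No disagreement on any input; they are logically equivalent.

Yes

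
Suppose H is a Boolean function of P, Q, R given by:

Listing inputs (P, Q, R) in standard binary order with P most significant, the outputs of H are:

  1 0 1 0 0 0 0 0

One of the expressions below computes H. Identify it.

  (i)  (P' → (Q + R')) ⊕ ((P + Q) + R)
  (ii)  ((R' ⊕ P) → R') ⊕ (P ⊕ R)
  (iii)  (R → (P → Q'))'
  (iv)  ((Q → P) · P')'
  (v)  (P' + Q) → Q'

(i): at (0,0,1) it gives 1, but H = 0 — eliminated.
(iii): at (0,0,0) it gives 0, but H = 1 — eliminated.
(iv): at (0,0,0) it gives 0, but H = 1 — eliminated.
(v): at (0,0,1) it gives 1, but H = 0 — eliminated.
Only (ii) survives; checking it on all 8 rows confirms it matches H.

ii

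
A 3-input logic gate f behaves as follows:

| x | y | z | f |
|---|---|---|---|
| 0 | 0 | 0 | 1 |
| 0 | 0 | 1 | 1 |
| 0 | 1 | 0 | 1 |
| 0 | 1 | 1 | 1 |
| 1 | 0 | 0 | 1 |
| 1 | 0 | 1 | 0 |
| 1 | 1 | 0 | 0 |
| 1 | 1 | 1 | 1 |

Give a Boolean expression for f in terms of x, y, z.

f(x, y, z) = ~(((x & ~y) & z) | ((x & y) & ~z))

f is 0 on only 2 rows — (1,0,1), (1,1,0). Writing each as a minterm (x·¬y·z, x·y·¬z) and OR-ing them characterizes exactly where f=0, so f is the negation of that disjunction.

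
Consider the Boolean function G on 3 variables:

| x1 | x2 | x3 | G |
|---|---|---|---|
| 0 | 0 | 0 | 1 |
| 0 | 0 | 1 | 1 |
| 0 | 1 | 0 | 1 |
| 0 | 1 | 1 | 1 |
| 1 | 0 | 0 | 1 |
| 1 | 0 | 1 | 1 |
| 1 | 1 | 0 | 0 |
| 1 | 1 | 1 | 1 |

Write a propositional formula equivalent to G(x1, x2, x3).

G(x1, x2, x3) = ((x1 · x2) · x3')'

G is 0 on exactly one input, (1,1,0), whose minterm is x1·x2·¬x3. So G is the negation of that single conjunction.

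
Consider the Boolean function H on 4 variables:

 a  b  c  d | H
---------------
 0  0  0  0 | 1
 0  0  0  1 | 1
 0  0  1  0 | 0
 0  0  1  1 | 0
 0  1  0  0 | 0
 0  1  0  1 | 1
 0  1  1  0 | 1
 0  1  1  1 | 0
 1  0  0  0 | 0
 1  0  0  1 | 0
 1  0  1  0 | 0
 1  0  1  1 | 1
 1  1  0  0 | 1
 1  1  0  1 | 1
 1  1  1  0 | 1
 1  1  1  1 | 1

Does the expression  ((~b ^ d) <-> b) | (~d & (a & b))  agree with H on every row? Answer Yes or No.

Test each input against both H and the formula:
  a=0, b=0, c=0, d=0: formula gives 0, but H = 1 ✗
Row (0,0,0,0) is a counterexample, so the formula is not equivalent to H.

No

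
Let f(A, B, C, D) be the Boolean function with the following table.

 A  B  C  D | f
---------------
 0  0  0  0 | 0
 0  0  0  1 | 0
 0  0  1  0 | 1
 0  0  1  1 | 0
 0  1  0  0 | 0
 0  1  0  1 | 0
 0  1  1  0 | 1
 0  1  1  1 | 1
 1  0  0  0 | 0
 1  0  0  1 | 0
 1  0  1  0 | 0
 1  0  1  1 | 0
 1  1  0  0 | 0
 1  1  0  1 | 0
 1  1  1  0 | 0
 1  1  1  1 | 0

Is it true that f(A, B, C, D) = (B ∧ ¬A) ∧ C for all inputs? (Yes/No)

Test each input against both f and the formula:
  A=0, B=0, C=0, D=0: formula gives 0, f = 0 ✓
  A=0, B=0, C=0, D=1: formula gives 0, f = 0 ✓
  A=0, B=0, C=1, D=0: formula gives 0, but f = 1 ✗
A single disagreement suffices: at (0,0,1,0) they differ, so the formula does not compute f.

No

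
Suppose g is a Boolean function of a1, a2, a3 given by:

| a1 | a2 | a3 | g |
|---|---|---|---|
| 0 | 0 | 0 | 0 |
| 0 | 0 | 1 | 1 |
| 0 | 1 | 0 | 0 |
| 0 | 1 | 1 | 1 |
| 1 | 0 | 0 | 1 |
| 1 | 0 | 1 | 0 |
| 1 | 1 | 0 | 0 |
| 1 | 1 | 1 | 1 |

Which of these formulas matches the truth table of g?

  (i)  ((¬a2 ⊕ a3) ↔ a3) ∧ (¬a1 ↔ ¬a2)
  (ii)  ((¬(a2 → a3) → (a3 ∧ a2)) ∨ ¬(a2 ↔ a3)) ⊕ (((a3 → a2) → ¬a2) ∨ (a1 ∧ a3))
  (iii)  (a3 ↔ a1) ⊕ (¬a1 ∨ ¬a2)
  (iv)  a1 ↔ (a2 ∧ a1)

iii

(i) fails at (0,0,1): the formula yields 0, g is 1.
(ii) fails at (0,0,1): the formula yields 0, g is 1.
(iv) fails at (0,0,0): the formula yields 1, g is 0.
Only (iii) survives; checking it on all 8 rows confirms it matches g.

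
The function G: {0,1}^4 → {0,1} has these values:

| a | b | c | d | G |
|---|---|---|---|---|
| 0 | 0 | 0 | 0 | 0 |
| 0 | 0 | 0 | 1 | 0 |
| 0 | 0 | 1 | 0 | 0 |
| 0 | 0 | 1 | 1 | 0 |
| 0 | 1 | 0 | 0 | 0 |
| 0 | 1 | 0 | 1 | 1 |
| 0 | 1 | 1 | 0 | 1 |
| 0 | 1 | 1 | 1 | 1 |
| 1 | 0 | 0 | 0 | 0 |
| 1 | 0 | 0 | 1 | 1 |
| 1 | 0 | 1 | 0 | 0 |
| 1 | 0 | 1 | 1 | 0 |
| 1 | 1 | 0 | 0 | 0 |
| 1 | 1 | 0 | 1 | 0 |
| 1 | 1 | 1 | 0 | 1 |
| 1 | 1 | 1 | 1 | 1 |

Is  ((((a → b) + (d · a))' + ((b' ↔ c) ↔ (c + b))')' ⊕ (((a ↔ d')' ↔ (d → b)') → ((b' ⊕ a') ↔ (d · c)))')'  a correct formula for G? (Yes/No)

Check the formula against G row by row:
  a=0, b=0, c=0, d=0: formula gives 0, G = 0 ✓
  a=0, b=0, c=0, d=1: formula gives 0, G = 0 ✓
  a=0, b=0, c=1, d=0: formula gives 0, G = 0 ✓
  a=0, b=0, c=1, d=1: formula gives 0, G = 0 ✓
  …and likewise for the remaining 12 rows.
Every row agrees, so the formula is equivalent.

Yes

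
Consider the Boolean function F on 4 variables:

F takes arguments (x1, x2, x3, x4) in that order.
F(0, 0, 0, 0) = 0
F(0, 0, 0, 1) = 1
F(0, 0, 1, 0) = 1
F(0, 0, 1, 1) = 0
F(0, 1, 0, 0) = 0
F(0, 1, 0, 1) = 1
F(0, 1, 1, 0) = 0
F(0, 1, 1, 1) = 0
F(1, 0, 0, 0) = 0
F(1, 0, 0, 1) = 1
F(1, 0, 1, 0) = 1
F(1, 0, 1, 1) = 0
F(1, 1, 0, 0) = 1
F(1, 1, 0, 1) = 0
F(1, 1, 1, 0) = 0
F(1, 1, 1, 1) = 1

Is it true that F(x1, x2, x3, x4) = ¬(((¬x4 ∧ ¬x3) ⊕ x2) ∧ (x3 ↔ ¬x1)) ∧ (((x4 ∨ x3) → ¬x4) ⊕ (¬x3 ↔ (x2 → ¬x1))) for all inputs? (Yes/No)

Test each input against both F and the formula:
  x1=0, x2=0, x3=0, x4=0: formula gives 0, F = 0 ✓
  x1=0, x2=0, x3=0, x4=1: formula gives 1, F = 1 ✓
  x1=0, x2=0, x3=1, x4=0: formula gives 1, F = 1 ✓
  x1=0, x2=0, x3=1, x4=1: formula gives 0, F = 0 ✓
  … (the remaining 12 rows also agree.)
All 16 rows match — the expression computes F exactly.

Yes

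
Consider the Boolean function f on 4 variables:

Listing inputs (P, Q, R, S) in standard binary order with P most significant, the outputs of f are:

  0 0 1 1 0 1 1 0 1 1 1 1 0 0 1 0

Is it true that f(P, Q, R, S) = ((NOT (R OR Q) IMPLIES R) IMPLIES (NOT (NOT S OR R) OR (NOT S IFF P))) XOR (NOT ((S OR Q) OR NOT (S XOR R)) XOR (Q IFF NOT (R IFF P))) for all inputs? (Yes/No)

Yes

Evaluate ((NOT (R OR Q) IMPLIES R) IMPLIES (NOT (NOT S OR R) OR (NOT S IFF P))) XOR (NOT ((S OR Q) OR NOT (S XOR R)) XOR (Q IFF NOT (R IFF P))) on each row and compare to f:
  P=0, Q=0, R=0, S=0: formula gives 0, f = 0 ✓
  P=0, Q=0, R=0, S=1: formula gives 0, f = 0 ✓
  P=0, Q=0, R=1, S=0: formula gives 1, f = 1 ✓
  P=0, Q=0, R=1, S=1: formula gives 1, f = 1 ✓
  … (the remaining 12 rows also agree.)
No disagreement on any input; they are logically equivalent.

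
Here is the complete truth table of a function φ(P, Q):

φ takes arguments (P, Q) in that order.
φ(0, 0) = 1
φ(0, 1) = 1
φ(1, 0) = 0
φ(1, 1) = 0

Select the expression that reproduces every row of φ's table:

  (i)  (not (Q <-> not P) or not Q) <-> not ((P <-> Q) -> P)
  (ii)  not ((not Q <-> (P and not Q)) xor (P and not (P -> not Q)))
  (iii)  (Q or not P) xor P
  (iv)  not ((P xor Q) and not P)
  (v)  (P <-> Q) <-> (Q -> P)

i

(ii): at (0,1) it gives 0, but φ = 1 — eliminated.
(iii): at (1,0) it gives 1, but φ = 0 — eliminated.
(iv): at (0,1) it gives 0, but φ = 1 — eliminated.
(v): at (1,1) it gives 1, but φ = 0 — eliminated.
That leaves (i). Evaluating it on every row reproduces the table of φ exactly.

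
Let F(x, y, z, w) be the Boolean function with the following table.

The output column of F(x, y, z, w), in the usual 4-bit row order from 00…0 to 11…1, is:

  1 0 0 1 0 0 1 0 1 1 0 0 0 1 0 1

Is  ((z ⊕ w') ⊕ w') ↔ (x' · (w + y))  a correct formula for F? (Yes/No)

No

Test each input against both F and the formula:
  x=0, y=0, z=0, w=0: formula gives 1, F = 1 ✓
  x=0, y=0, z=0, w=1: formula gives 0, F = 0 ✓
  x=0, y=0, z=1, w=0: formula gives 0, F = 0 ✓
  x=0, y=0, z=1, w=1: formula gives 1, F = 1 ✓
  …
  x=0, y=1, z=1, w=1: formula gives 1, but F = 0 ✗
Since they disagree at (0,1,1,1), the expression is not a correct formula for F.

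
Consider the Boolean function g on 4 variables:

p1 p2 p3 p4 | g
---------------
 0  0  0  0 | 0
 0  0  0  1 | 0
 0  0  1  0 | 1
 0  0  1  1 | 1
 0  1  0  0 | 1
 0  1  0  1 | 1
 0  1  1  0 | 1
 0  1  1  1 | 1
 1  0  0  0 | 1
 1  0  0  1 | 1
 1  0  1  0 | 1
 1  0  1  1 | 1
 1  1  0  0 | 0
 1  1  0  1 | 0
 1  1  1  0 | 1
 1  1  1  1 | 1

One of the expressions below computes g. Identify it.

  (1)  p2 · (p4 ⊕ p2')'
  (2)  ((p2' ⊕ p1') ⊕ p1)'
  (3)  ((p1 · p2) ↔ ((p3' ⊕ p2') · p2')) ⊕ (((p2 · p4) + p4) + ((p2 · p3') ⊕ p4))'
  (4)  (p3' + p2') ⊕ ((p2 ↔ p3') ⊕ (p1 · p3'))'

(1) fails at (0,0,1,0): the formula yields 0, g is 1.
(2) fails at (0,0,0,0): the formula yields 1, g is 0.
(3) fails at (0,0,0,1): the formula yields 1, g is 0.
That leaves (4). Evaluating it on every row reproduces the table of g exactly.

4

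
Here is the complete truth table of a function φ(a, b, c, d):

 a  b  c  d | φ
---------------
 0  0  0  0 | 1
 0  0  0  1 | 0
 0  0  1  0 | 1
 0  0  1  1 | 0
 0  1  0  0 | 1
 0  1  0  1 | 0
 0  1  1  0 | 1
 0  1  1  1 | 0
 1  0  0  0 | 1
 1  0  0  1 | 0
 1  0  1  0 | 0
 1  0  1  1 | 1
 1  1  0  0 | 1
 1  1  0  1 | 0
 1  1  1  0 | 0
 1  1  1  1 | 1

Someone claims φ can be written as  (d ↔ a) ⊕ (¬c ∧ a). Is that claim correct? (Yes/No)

Check the formula against φ row by row:
  a=0, b=0, c=0, d=0: formula gives 1, φ = 1 ✓
  a=0, b=0, c=0, d=1: formula gives 0, φ = 0 ✓
  a=0, b=0, c=1, d=0: formula gives 1, φ = 1 ✓
  a=0, b=0, c=1, d=1: formula gives 0, φ = 0 ✓
  …and likewise for the remaining 12 rows.
All 16 rows match — the expression computes φ exactly.

Yes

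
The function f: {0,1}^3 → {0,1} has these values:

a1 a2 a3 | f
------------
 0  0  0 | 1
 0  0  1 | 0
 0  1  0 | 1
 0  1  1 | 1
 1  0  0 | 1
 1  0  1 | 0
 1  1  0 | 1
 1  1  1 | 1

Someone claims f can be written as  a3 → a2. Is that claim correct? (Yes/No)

Yes

Test each input against both f and the formula:
  a1=0, a2=0, a3=0: formula gives 1, f = 1 ✓
  a1=0, a2=0, a3=1: formula gives 0, f = 0 ✓
  a1=0, a2=1, a3=0: formula gives 1, f = 1 ✓
  a1=0, a2=1, a3=1: formula gives 1, f = 1 ✓
  a1=1, a2=0, a3=0: formula gives 1, f = 1 ✓
  …and likewise for the remaining 3 rows.
All 8 rows match — the expression computes f exactly.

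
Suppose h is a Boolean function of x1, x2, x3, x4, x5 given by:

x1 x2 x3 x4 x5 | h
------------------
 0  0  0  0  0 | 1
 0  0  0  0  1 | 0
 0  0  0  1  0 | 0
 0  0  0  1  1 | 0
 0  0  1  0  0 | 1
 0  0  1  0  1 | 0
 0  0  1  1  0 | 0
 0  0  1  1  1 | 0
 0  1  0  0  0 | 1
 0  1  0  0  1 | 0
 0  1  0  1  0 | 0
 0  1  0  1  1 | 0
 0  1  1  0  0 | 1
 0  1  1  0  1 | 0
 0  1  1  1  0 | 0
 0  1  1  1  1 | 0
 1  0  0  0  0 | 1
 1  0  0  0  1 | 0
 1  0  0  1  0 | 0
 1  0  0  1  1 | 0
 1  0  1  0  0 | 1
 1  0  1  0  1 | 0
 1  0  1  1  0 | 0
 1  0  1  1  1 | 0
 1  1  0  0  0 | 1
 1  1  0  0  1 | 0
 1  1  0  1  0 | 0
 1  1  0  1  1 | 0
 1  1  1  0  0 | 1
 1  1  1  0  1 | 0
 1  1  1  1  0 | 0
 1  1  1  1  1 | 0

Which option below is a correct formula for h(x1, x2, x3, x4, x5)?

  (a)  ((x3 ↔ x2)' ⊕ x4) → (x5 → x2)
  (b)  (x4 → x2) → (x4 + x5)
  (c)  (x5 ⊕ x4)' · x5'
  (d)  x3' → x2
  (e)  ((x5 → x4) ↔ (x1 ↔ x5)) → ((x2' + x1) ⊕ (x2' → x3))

(a) disagrees with h on (0,0,0,0,1) (formula → 1, table → 0); rule it out.
(b) disagrees with h on (0,0,0,0,0) (formula → 0, table → 1); rule it out.
(d) disagrees with h on (0,0,0,0,0) (formula → 0, table → 1); rule it out.
(e) disagrees with h on (0,0,0,0,1) (formula → 1, table → 0); rule it out.
Only (c) survives; checking it on all 32 rows confirms it matches h.

c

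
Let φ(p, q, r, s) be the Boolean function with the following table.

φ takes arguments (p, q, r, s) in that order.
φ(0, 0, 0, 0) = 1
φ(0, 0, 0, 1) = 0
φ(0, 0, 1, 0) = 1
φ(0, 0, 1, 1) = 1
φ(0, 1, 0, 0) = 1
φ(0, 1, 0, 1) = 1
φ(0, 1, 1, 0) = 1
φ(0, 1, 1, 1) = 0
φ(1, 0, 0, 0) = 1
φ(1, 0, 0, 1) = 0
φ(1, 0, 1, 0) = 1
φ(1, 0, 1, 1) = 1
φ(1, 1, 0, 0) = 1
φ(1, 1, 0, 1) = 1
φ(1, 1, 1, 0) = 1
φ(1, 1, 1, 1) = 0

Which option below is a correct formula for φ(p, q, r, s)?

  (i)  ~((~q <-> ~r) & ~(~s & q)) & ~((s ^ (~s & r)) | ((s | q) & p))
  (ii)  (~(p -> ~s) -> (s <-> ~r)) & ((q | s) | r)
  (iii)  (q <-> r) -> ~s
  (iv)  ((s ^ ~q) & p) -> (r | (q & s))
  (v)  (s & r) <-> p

iii

(i): at (0,0,0,0) it gives 0, but φ = 1 — eliminated.
(ii): at (0,0,0,0) it gives 0, but φ = 1 — eliminated.
(iv): at (0,0,0,1) it gives 1, but φ = 0 — eliminated.
(v): at (0,0,0,1) it gives 1, but φ = 0 — eliminated.
Only (iii) survives; checking it on all 16 rows confirms it matches φ.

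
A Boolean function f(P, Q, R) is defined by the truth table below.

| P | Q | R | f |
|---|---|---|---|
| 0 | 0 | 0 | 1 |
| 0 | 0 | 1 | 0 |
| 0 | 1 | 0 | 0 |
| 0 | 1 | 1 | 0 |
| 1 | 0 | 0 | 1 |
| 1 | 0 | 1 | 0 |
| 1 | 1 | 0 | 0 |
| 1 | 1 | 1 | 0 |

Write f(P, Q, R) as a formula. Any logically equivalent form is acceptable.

The 1-rows are (0,0,0), (1,0,0). Each contributes one minterm — ¬P·¬Q·¬R; P·¬Q·¬R — and their disjunction is a sum-of-products form of f.

f(P, Q, R) = ((not P and not Q) and not R) or ((P and not Q) and not R)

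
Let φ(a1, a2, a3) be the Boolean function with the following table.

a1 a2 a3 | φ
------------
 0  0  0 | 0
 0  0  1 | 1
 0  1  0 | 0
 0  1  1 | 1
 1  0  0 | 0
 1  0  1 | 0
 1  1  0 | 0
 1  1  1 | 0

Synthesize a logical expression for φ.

The 1-rows are (0,0,1), (0,1,1). Each contributes one minterm — ¬a1·¬a2·a3; ¬a1·a2·a3 — and their disjunction is a sum-of-products form of φ.

φ(a1, a2, a3) = ((¬a1 ∧ ¬a2) ∧ a3) ∨ ((¬a1 ∧ a2) ∧ a3)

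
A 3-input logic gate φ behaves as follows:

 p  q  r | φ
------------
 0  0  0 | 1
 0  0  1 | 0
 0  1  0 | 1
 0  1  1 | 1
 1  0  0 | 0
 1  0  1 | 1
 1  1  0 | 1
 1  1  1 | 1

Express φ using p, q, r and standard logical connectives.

The 0-rows are (0,0,1), (1,0,0). Take each as a conjunction (¬p·¬q·r, p·¬q·¬r), form their disjunction, and complement — that gives a formula that is 1 everywhere φ is.

φ(p, q, r) = NOT (((NOT p AND NOT q) AND r) OR ((p AND NOT q) AND NOT r))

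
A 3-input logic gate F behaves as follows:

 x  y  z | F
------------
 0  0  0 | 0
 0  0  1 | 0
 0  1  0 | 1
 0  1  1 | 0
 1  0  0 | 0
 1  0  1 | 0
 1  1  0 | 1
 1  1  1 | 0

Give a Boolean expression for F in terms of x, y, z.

The 1-rows are (0,1,0), (1,1,0). Each contributes one minterm — ¬x·y·¬z; x·y·¬z — and their disjunction is a sum-of-products form of F.

F(x, y, z) = ((NOT x AND y) AND NOT z) OR ((x AND y) AND NOT z)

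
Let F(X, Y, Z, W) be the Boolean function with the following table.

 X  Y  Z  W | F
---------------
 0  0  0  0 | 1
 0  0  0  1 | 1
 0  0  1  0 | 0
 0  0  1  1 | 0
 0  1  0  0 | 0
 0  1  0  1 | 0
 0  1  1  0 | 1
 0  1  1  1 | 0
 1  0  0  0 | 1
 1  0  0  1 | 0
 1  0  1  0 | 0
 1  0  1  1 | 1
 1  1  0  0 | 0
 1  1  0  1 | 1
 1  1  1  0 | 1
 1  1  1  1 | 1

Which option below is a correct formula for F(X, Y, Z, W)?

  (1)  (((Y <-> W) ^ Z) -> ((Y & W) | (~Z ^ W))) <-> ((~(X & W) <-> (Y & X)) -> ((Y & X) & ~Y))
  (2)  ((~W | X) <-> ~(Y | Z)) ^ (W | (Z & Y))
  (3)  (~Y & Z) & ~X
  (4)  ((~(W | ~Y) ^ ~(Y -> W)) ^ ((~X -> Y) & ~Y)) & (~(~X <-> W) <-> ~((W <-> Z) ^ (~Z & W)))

(1): at (0,0,1,0) it gives 1, but F = 0 — eliminated.
(3): at (0,0,0,0) it gives 0, but F = 1 — eliminated.
(4): at (0,0,0,0) it gives 0, but F = 1 — eliminated.
That leaves (2). Evaluating it on every row reproduces the table of F exactly.

2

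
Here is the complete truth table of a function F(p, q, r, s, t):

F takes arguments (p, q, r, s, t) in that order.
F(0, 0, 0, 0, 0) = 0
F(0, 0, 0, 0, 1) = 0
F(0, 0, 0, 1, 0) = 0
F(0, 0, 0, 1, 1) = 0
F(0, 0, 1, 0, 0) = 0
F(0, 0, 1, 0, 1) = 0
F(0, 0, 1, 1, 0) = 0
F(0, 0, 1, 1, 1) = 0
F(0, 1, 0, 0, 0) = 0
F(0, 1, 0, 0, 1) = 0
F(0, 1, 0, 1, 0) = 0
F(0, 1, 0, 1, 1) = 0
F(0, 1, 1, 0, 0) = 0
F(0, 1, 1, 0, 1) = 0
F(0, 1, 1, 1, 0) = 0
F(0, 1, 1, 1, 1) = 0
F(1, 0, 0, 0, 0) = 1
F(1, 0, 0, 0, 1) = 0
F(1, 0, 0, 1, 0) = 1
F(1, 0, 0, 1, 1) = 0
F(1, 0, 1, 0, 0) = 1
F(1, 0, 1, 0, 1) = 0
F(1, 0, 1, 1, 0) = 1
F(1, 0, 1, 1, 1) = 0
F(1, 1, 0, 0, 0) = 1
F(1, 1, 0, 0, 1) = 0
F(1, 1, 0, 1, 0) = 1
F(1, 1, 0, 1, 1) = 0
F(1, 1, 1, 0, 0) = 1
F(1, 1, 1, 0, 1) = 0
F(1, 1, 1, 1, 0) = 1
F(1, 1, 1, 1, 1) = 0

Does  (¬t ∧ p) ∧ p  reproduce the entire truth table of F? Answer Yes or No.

Test each input against both F and the formula:
  p=0, q=0, r=0, s=0, t=0: formula gives 0, F = 0 ✓
  p=0, q=0, r=0, s=0, t=1: formula gives 0, F = 0 ✓
  p=0, q=0, r=0, s=1, t=0: formula gives 0, F = 0 ✓
  p=0, q=0, r=0, s=1, t=1: formula gives 0, F = 0 ✓
  …and likewise for the remaining 28 rows.
No disagreement on any input; they are logically equivalent.

Yes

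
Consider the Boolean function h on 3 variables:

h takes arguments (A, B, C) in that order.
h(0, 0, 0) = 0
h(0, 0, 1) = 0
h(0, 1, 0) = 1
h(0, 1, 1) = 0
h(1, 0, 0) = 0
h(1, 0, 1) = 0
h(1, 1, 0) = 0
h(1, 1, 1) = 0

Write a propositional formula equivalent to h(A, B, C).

h(A, B, C) = (~A & B) & ~C

Only row (0,1,0) gives 1. That row's minterm ¬A·B·¬C is h directly.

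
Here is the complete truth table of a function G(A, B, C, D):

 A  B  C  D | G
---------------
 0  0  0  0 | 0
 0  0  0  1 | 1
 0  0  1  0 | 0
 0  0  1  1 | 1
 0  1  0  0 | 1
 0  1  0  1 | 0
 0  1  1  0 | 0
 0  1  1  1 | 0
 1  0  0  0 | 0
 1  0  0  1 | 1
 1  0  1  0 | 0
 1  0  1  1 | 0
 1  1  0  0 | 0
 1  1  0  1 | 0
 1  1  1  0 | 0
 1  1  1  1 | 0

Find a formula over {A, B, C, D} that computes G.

Collect the rows where G=1 — (0,0,0,1), (0,0,1,1), (0,1,0,0), (1,0,0,1) — and write one minterm per row: ¬A·¬B·¬C·D, ¬A·¬B·C·D, ¬A·B·¬C·¬D, A·¬B·¬C·D. Their union (logical OR) reproduces the table exactly.

G(A, B, C, D) = (((((¬A ∧ ¬B) ∧ ¬C) ∧ D) ∨ (((¬A ∧ ¬B) ∧ C) ∧ D)) ∨ (((¬A ∧ B) ∧ ¬C) ∧ ¬D)) ∨ (((A ∧ ¬B) ∧ ¬C) ∧ D)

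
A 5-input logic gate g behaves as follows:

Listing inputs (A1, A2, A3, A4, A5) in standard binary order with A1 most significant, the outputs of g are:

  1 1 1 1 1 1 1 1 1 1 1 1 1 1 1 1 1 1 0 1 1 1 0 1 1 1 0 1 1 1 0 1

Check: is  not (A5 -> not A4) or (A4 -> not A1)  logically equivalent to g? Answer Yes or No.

Yes

Test each input against both g and the formula:
  A1=0, A2=0, A3=0, A4=0, A5=0: formula gives 1, g = 1 ✓
  A1=0, A2=0, A3=0, A4=0, A5=1: formula gives 1, g = 1 ✓
  A1=0, A2=0, A3=0, A4=1, A5=0: formula gives 1, g = 1 ✓
  A1=0, A2=0, A3=0, A4=1, A5=1: formula gives 1, g = 1 ✓
  …and likewise for the remaining 28 rows.
No disagreement on any input; they are logically equivalent.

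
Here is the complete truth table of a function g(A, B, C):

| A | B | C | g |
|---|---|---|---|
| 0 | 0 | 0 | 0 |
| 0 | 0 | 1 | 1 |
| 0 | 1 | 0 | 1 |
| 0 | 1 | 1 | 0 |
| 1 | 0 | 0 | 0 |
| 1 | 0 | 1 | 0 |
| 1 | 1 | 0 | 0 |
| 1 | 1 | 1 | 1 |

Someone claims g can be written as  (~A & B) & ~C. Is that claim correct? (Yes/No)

No

Evaluate (~A & B) & ~C on each row and compare to g:
  A=0, B=0, C=0: formula gives 0, g = 0 ✓
  A=0, B=0, C=1: formula gives 0, but g = 1 ✗
A single disagreement suffices: at (0,0,1) they differ, so the formula does not compute g.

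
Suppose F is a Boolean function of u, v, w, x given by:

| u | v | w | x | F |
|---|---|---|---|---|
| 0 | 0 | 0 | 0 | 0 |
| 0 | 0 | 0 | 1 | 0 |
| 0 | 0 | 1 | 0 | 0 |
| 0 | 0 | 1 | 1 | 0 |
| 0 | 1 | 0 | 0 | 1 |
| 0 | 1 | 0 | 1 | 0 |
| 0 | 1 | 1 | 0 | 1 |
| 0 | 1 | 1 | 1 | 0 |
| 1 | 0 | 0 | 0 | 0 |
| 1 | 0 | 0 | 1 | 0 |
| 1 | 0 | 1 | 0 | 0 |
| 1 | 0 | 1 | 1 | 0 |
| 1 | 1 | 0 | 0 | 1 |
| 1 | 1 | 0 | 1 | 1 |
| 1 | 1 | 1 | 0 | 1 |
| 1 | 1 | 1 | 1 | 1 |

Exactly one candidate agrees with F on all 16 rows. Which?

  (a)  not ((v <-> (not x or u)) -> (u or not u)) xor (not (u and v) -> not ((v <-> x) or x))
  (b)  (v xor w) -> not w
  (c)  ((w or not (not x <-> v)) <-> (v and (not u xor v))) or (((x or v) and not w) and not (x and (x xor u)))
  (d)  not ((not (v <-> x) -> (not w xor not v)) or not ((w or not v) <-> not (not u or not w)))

a

(b) disagrees with F on (0,0,0,0) (formula → 1, table → 0); rule it out.
(c) disagrees with F on (0,0,0,1) (formula → 1, table → 0); rule it out.
(d) disagrees with F on (0,1,0,0) (formula → 0, table → 1); rule it out.
Only (a) survives; checking it on all 16 rows confirms it matches F.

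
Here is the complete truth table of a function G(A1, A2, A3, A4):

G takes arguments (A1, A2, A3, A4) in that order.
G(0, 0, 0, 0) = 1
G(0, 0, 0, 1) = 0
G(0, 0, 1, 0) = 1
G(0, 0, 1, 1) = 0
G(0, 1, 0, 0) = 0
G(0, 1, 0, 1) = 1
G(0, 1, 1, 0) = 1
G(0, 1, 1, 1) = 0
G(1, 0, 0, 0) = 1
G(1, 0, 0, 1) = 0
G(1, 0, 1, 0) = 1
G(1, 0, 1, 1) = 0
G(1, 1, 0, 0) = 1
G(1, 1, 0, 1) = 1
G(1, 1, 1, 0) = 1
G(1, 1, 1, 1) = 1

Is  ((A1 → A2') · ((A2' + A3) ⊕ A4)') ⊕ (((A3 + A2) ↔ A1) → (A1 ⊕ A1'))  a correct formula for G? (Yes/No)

Test each input against both G and the formula:
  A1=0, A2=0, A3=0, A4=0: formula gives 1, G = 1 ✓
  A1=0, A2=0, A3=0, A4=1: formula gives 0, G = 0 ✓
  A1=0, A2=0, A3=1, A4=0: formula gives 1, G = 1 ✓
  A1=0, A2=0, A3=1, A4=1: formula gives 0, G = 0 ✓
  … (the remaining 12 rows also agree.)
All 16 rows match — the expression computes G exactly.

Yes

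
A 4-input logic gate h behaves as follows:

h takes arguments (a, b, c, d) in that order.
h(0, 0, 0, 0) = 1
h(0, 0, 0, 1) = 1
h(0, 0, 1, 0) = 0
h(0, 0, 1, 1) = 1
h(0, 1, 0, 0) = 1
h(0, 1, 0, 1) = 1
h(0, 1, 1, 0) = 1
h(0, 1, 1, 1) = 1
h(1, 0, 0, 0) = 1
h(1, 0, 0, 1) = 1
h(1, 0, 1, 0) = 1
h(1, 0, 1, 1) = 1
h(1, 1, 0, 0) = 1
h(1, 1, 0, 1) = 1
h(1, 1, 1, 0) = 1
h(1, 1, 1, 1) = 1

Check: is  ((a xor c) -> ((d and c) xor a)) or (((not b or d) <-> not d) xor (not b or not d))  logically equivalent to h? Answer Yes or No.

Test each input against both h and the formula:
  a=0, b=0, c=0, d=0: formula gives 1, h = 1 ✓
  a=0, b=0, c=0, d=1: formula gives 1, h = 1 ✓
  a=0, b=0, c=1, d=0: formula gives 0, h = 0 ✓
  a=0, b=0, c=1, d=1: formula gives 1, h = 1 ✓
  … (the remaining 12 rows also agree.)
Every row agrees, so the formula is equivalent.

Yes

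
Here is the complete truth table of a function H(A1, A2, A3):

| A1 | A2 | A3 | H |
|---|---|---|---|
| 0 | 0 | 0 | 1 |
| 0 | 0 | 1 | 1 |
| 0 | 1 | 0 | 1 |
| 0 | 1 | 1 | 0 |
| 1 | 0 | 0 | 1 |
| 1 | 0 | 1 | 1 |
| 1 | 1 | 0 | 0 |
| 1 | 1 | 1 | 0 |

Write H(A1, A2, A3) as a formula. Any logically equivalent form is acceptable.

The 0-rows are (0,1,1), (1,1,0), (1,1,1). Take each as a conjunction (¬A1·A2·A3, A1·A2·¬A3, A1·A2·A3), form their disjunction, and complement — that gives a formula that is 1 everywhere H is.

H(A1, A2, A3) = ¬((((¬A1 ∧ A2) ∧ A3) ∨ ((A1 ∧ A2) ∧ ¬A3)) ∨ ((A1 ∧ A2) ∧ A3))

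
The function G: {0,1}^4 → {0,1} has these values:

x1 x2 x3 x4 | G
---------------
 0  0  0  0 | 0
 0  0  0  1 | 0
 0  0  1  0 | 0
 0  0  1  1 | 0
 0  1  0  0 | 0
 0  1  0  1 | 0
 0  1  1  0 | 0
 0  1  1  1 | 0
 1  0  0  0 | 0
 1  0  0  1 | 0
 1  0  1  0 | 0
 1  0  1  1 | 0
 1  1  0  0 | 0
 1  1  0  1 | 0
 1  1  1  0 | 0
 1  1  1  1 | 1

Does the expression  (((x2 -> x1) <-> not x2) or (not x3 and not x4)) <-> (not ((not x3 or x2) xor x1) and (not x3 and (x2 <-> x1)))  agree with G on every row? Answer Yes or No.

No

Evaluate (((x2 -> x1) <-> not x2) or (not x3 and not x4)) <-> (not ((not x3 or x2) xor x1) and (not x3 and (x2 <-> x1))) on each row and compare to G:
  x1=0, x2=0, x3=0, x4=0: formula gives 0, G = 0 ✓
  x1=0, x2=0, x3=0, x4=1: formula gives 0, G = 0 ✓
  x1=0, x2=0, x3=1, x4=0: formula gives 0, G = 0 ✓
  x1=0, x2=0, x3=1, x4=1: formula gives 0, G = 0 ✓
  …
  x1=1, x2=1, x3=0, x4=0: formula gives 1, but G = 0 ✗
A single disagreement suffices: at (1,1,0,0) they differ, so the formula does not compute G.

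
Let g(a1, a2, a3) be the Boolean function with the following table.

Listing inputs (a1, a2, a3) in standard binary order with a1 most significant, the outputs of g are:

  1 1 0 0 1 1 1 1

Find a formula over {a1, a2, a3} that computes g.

There are just 2 zero rows: (0,1,0), (0,1,1). Their minterms are ¬a1·a2·¬a3, ¬a1·a2·a3; the OR of those covers precisely the 0-outputs, and negating it yields g.

g(a1, a2, a3) = NOT (((NOT a1 AND a2) AND NOT a3) OR ((NOT a1 AND a2) AND a3))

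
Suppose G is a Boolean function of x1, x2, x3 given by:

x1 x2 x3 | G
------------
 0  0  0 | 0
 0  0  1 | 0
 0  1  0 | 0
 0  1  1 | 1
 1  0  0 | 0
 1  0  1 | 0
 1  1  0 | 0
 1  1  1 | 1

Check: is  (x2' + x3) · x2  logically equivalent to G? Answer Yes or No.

Test each input against both G and the formula:
  x1=0, x2=0, x3=0: formula gives 0, G = 0 ✓
  x1=0, x2=0, x3=1: formula gives 0, G = 0 ✓
  x1=0, x2=1, x3=0: formula gives 0, G = 0 ✓
  x1=0, x2=1, x3=1: formula gives 1, G = 1 ✓
  x1=1, x2=0, x3=0: formula gives 0, G = 0 ✓
  …and likewise for the remaining 3 rows.
Every row agrees, so the formula is equivalent.

Yes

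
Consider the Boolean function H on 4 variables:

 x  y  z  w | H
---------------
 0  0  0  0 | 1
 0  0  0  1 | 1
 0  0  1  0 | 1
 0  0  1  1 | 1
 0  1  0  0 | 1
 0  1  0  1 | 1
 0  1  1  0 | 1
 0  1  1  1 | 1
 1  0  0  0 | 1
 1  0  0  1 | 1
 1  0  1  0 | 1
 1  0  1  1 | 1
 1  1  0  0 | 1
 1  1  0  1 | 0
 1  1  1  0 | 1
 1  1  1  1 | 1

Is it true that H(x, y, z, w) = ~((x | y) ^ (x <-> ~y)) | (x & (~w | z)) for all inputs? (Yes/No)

Evaluate ~((x | y) ^ (x <-> ~y)) | (x & (~w | z)) on each row and compare to H:
  x=0, y=0, z=0, w=0: formula gives 1, H = 1 ✓
  x=0, y=0, z=0, w=1: formula gives 1, H = 1 ✓
  x=0, y=0, z=1, w=0: formula gives 1, H = 1 ✓
  x=0, y=0, z=1, w=1: formula gives 1, H = 1 ✓
  …and likewise for the remaining 12 rows.
Every row agrees, so the formula is equivalent.

Yes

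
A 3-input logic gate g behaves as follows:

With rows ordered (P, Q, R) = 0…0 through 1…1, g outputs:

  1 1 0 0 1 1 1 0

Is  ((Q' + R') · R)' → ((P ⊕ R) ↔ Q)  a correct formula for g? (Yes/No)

Test each input against both g and the formula:
  P=0, Q=0, R=0: formula gives 1, g = 1 ✓
  P=0, Q=0, R=1: formula gives 1, g = 1 ✓
  P=0, Q=1, R=0: formula gives 0, g = 0 ✓
  P=0, Q=1, R=1: formula gives 1, but g = 0 ✗
A single disagreement suffices: at (0,1,1) they differ, so the formula does not compute g.

No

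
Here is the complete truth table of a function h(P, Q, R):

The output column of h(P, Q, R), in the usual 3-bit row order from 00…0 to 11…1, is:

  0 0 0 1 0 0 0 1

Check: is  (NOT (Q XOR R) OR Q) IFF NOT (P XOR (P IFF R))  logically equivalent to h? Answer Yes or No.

Yes

Test each input against both h and the formula:
  P=0, Q=0, R=0: formula gives 0, h = 0 ✓
  P=0, Q=0, R=1: formula gives 0, h = 0 ✓
  P=0, Q=1, R=0: formula gives 0, h = 0 ✓
  P=0, Q=1, R=1: formula gives 1, h = 1 ✓
  P=1, Q=0, R=0: formula gives 0, h = 0 ✓
  …and likewise for the remaining 3 rows.
Every row agrees, so the formula is equivalent.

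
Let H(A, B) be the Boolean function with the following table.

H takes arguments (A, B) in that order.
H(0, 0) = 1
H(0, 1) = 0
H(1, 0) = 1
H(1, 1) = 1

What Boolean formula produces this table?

This is B → A (false only at 0,1).

H(A, B) = B IMPLIES A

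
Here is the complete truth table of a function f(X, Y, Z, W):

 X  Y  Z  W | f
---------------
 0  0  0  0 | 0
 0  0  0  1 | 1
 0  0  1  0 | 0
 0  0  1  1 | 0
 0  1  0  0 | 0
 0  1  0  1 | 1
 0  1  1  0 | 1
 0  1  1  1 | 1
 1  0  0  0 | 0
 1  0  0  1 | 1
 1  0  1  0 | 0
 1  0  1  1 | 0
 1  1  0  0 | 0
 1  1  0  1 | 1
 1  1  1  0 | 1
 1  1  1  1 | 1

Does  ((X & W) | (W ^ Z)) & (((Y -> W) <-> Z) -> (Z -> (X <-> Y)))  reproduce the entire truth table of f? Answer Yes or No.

Check the formula against f row by row:
  X=0, Y=0, Z=0, W=0: formula gives 0, f = 0 ✓
  X=0, Y=0, Z=0, W=1: formula gives 1, f = 1 ✓
  X=0, Y=0, Z=1, W=0: formula gives 1, but f = 0 ✗
Since they disagree at (0,0,1,0), the expression is not a correct formula for f.

No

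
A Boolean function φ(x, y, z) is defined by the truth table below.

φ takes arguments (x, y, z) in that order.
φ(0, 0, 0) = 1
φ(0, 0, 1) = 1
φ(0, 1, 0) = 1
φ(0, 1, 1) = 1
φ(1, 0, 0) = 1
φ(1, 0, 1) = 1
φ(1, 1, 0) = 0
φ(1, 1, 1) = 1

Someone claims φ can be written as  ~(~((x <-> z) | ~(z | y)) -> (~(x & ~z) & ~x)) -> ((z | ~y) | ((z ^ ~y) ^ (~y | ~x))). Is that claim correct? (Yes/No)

Yes

Check the formula against φ row by row:
  x=0, y=0, z=0: formula gives 1, φ = 1 ✓
  x=0, y=0, z=1: formula gives 1, φ = 1 ✓
  x=0, y=1, z=0: formula gives 1, φ = 1 ✓
  x=0, y=1, z=1: formula gives 1, φ = 1 ✓
  x=1, y=0, z=0: formula gives 1, φ = 1 ✓
  … (the remaining 3 rows also agree.)
No disagreement on any input; they are logically equivalent.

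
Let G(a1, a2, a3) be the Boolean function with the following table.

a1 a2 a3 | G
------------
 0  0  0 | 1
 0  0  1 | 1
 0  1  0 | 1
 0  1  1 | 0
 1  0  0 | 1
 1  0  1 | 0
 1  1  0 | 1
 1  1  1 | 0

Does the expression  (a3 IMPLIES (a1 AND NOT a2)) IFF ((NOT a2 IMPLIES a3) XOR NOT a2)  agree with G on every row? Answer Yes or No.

Yes

Evaluate (a3 IMPLIES (a1 AND NOT a2)) IFF ((NOT a2 IMPLIES a3) XOR NOT a2) on each row and compare to G:
  a1=0, a2=0, a3=0: formula gives 1, G = 1 ✓
  a1=0, a2=0, a3=1: formula gives 1, G = 1 ✓
  a1=0, a2=1, a3=0: formula gives 1, G = 1 ✓
  a1=0, a2=1, a3=1: formula gives 0, G = 0 ✓
  a1=1, a2=0, a3=0: formula gives 1, G = 1 ✓
  …and likewise for the remaining 3 rows.
No disagreement on any input; they are logically equivalent.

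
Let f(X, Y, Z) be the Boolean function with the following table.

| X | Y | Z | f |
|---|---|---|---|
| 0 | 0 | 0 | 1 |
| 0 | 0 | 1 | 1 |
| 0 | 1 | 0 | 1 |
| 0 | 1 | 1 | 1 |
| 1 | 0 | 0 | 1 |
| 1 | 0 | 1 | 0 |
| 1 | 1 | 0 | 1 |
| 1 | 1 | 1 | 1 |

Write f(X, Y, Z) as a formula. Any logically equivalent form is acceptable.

f(X, Y, Z) = ((X · Y') · Z)'

Only row (1,0,1) gives 0. So f is 1 everywhere except there — the complement of the minterm X·¬Y·Z.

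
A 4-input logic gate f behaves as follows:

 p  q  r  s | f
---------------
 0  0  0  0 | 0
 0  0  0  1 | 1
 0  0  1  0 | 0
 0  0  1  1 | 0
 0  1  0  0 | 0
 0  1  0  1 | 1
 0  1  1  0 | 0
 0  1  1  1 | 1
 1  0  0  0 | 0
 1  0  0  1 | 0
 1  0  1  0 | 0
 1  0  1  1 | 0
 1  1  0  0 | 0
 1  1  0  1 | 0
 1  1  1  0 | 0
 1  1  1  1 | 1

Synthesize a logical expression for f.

The 1-rows are (0,0,0,1), (0,1,0,1), (0,1,1,1), (1,1,1,1). Each contributes one minterm — ¬p·¬q·¬r·s; ¬p·q·¬r·s; ¬p·q·r·s; p·q·r·s — and their disjunction is a sum-of-products form of f.

f(p, q, r, s) = (((((NOT p AND NOT q) AND NOT r) AND s) OR (((NOT p AND q) AND NOT r) AND s)) OR (((NOT p AND q) AND r) AND s)) OR (((p AND q) AND r) AND s)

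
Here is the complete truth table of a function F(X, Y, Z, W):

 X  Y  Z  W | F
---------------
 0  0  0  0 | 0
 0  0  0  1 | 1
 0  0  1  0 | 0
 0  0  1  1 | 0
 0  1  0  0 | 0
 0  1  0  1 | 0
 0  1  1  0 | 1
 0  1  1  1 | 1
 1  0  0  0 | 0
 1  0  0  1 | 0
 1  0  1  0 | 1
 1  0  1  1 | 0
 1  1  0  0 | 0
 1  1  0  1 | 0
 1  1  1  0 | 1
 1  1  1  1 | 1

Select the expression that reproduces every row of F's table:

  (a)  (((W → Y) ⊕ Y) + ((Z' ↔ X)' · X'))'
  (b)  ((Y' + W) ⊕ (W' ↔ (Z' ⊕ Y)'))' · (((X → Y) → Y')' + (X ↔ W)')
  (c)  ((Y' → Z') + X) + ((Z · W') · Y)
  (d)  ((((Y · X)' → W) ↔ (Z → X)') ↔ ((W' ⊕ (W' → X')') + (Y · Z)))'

(a) fails at (0,0,0,1): the formula yields 0, F is 1.
(c) fails at (0,0,0,0): the formula yields 1, F is 0.
(d) fails at (0,0,0,1): the formula yields 0, F is 1.
Only (b) survives; checking it on all 16 rows confirms it matches F.

b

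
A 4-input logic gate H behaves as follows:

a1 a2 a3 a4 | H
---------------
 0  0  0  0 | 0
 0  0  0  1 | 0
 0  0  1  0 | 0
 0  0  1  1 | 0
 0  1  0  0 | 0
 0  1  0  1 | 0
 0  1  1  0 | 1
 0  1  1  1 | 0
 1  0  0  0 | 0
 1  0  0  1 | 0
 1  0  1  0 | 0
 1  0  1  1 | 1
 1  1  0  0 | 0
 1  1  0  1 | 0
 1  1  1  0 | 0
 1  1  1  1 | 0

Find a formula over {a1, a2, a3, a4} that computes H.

Collect the rows where H=1 — (0,1,1,0), (1,0,1,1) — and write one minterm per row: ¬a1·a2·a3·¬a4, a1·¬a2·a3·a4. Their union (logical OR) reproduces the table exactly.

H(a1, a2, a3, a4) = (((¬a1 ∧ a2) ∧ a3) ∧ ¬a4) ∨ (((a1 ∧ ¬a2) ∧ a3) ∧ a4)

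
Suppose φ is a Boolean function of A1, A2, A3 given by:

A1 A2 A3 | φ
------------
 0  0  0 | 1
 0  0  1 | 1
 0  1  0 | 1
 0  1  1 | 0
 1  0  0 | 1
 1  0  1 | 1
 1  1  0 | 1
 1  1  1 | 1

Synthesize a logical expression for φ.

φ is 0 on exactly one input, (0,1,1), whose minterm is ¬A1·A2·A3. So φ is the negation of that single conjunction.

φ(A1, A2, A3) = ((A1' · A2) · A3)'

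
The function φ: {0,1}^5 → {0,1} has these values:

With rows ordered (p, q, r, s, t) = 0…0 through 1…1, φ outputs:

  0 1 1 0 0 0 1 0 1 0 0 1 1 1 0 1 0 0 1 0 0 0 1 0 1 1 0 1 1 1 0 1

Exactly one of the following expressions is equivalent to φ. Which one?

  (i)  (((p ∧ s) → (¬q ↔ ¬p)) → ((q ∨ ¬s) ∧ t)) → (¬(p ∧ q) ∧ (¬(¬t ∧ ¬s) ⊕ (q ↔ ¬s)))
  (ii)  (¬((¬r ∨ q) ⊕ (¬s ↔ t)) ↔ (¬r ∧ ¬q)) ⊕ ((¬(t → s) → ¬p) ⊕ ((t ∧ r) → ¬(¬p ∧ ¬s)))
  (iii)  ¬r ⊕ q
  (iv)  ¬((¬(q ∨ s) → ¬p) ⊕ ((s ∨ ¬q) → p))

ii

(i) fails at (0,0,0,0,0): the formula yields 1, φ is 0.
(iii) fails at (0,0,0,0,0): the formula yields 1, φ is 0.
(iv) fails at (0,0,0,0,1): the formula yields 0, φ is 1.
Only (ii) survives; checking it on all 32 rows confirms it matches φ.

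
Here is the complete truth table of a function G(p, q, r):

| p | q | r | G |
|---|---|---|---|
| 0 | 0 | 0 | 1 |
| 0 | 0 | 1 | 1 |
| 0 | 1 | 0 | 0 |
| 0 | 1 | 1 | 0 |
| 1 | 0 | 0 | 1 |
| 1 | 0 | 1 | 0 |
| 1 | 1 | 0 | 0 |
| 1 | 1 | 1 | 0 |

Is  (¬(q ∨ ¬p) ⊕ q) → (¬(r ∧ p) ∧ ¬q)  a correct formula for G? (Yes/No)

Evaluate (¬(q ∨ ¬p) ⊕ q) → (¬(r ∧ p) ∧ ¬q) on each row and compare to G:
  p=0, q=0, r=0: formula gives 1, G = 1 ✓
  p=0, q=0, r=1: formula gives 1, G = 1 ✓
  p=0, q=1, r=0: formula gives 0, G = 0 ✓
  p=0, q=1, r=1: formula gives 0, G = 0 ✓
  p=1, q=0, r=0: formula gives 1, G = 1 ✓
  …and likewise for the remaining 3 rows.
All 8 rows match — the expression computes G exactly.

Yes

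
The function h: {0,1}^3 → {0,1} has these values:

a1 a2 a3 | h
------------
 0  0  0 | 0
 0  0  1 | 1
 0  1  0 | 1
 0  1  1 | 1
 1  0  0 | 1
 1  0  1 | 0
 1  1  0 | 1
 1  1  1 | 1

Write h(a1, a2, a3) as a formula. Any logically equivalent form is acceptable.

h(a1, a2, a3) = (((a1' · a2') · a3') + ((a1 · a2') · a3))'

There are just 2 zero rows: (0,0,0), (1,0,1). Their minterms are ¬a1·¬a2·¬a3, a1·¬a2·a3; the OR of those covers precisely the 0-outputs, and negating it yields h.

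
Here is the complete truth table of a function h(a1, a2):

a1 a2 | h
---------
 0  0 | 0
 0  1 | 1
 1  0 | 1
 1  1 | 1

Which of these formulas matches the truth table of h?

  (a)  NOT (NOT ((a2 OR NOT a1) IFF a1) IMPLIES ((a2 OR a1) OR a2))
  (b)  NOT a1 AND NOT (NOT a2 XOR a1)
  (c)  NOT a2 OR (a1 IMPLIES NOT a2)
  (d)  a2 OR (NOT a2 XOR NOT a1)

d

(a): at (0,0) it gives 1, but h = 0 — eliminated.
(b): at (1,0) it gives 0, but h = 1 — eliminated.
(c): at (0,0) it gives 1, but h = 0 — eliminated.
Only (d) survives; checking it on all 4 rows confirms it matches h.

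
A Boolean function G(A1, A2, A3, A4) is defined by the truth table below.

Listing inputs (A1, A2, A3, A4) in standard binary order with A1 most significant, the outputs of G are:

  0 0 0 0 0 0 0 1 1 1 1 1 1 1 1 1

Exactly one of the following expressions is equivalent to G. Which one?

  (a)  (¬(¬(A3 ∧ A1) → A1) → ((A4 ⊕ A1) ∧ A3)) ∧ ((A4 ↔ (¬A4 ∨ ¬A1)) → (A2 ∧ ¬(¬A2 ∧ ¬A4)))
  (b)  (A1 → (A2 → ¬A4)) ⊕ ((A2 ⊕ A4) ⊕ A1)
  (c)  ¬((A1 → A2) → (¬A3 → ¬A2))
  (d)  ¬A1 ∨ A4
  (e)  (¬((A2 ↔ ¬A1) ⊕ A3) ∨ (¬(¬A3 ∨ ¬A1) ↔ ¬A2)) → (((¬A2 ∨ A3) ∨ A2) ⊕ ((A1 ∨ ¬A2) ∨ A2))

a

(b) fails at (0,0,0,0): the formula yields 1, G is 0.
(c) fails at (0,1,0,0): the formula yields 1, G is 0.
(d) fails at (0,0,0,0): the formula yields 1, G is 0.
(e) fails at (0,0,1,0): the formula yields 1, G is 0.
Only (a) survives; checking it on all 16 rows confirms it matches G.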